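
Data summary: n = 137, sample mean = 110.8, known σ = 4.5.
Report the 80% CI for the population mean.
(110.31, 111.29)

z-interval (σ known):
z* = 1.282 for 80% confidence

Margin of error = z* · σ/√n = 1.282 · 4.5/√137 = 0.49

CI: (110.8 - 0.49, 110.8 + 0.49) = (110.31, 111.29)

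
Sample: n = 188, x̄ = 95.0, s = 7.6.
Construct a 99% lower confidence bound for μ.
μ ≥ 93.70

Lower bound (one-sided):
t* = 2.346 (one-sided for 99%)
Lower bound = x̄ - t* · s/√n = 95.0 - 2.346 · 7.6/√188 = 93.70

We are 99% confident that μ ≥ 93.70.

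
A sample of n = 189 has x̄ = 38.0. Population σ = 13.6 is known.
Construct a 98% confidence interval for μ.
(35.70, 40.30)

z-interval (σ known):
z* = 2.326 for 98% confidence

Margin of error = z* · σ/√n = 2.326 · 13.6/√189 = 2.30

CI: (38.0 - 2.30, 38.0 + 2.30) = (35.70, 40.30)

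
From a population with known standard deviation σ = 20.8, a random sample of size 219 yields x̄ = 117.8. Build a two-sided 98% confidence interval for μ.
(114.53, 121.07)

z-interval (σ known):
z* = 2.326 for 98% confidence

Margin of error = z* · σ/√n = 2.326 · 20.8/√219 = 3.27

CI: (117.8 - 3.27, 117.8 + 3.27) = (114.53, 121.07)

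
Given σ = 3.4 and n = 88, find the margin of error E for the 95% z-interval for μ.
Margin of error = 0.71

Margin of error = z* · σ/√n
= 1.960 · 3.4/√88
= 1.960 · 3.4/9.3808
= 0.71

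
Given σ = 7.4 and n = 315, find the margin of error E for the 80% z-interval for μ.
Margin of error = 0.53

Margin of error = z* · σ/√n
= 1.282 · 7.4/√315
= 1.282 · 7.4/17.7482
= 0.53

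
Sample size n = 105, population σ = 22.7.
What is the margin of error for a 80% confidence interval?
Margin of error = 2.84

Margin of error = z* · σ/√n
= 1.282 · 22.7/√105
= 1.282 · 22.7/10.2470
= 2.84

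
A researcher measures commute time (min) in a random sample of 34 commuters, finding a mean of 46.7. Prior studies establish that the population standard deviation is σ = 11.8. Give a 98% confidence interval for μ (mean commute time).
(41.99, 51.41)

z-interval (σ known):
z* = 2.326 for 98% confidence

Margin of error = z* · σ/√n = 2.326 · 11.8/√34 = 4.71

CI: (46.7 - 4.71, 46.7 + 4.71) = (41.99, 51.41)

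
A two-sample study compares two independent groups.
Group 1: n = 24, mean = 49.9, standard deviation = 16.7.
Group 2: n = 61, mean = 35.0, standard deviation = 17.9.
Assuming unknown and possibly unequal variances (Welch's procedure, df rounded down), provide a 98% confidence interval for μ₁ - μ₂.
(4.98, 24.82)

Difference: x̄₁ - x̄₂ = 14.90
SE = √(s₁²/n₁ + s₂²/n₂) = √(16.7²/24 + 17.9²/61) = 4.1077
df = 44.97 → 44 (Welch–Satterthwaite, rounded down)
t* = 2.414

CI: 14.90 ± 2.414 · 4.1077 = 14.90 ± 9.92 = (4.98, 24.82)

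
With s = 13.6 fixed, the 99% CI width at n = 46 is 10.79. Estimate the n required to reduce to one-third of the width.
n ≈ 414

CI width ∝ 1/√n
To reduce width by factor 3, need √n to grow by 3 → need 3² = 9 times as many samples.

Current: n = 46, width = 10.79
New: n = 414, width ≈ 3.46

Width reduced by factor of 10.79/3.46 = 3.12.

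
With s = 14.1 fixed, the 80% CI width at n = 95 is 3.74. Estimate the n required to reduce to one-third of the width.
n ≈ 855

CI width ∝ 1/√n
To reduce width by factor 3, need √n to grow by 3 → need 3² = 9 times as many samples.

Current: n = 95, width = 3.74
New: n = 855, width ≈ 1.24

Width reduced by factor of 3.74/1.24 = 3.02.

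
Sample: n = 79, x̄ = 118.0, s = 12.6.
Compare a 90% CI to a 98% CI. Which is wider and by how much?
98% CI is wider by 2.01

df = 78
90% CI: t* = 1.665, (115.64, 120.36), width = 2 · t* · s/√n = 4.72
98% CI: t* = 2.375, (114.63, 121.37), width = 2 · t* · s/√n = 6.73

The 98% CI is wider by 6.73 - 4.72 = 2.01.
Higher confidence requires a wider interval.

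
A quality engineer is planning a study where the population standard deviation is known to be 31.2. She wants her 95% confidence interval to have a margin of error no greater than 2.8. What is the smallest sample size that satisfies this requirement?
n ≥ 477

For margin E ≤ 2.8:
n ≥ (z* · σ / E)²
n ≥ (1.960 · 31.2 / 2.8)²
n ≥ 476.99

Minimum n = 477 (rounding up)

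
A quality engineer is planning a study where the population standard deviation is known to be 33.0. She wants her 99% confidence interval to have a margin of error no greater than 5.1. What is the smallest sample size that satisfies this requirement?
n ≥ 278

For margin E ≤ 5.1:
n ≥ (z* · σ / E)²
n ≥ (2.576 · 33.0 / 5.1)²
n ≥ 277.83

Minimum n = 278 (rounding up)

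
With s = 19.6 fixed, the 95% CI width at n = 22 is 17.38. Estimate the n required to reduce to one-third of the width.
n ≈ 198

CI width ∝ 1/√n
To reduce width by factor 3, need √n to grow by 3 → need 3² = 9 times as many samples.

Current: n = 22, width = 17.38
New: n = 198, width ≈ 5.49

Width reduced by factor of 17.38/5.49 = 3.17.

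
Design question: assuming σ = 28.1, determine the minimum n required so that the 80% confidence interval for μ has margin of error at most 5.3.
n ≥ 47

For margin E ≤ 5.3:
n ≥ (z* · σ / E)²
n ≥ (1.282 · 28.1 / 5.3)²
n ≥ 46.20

Minimum n = 47 (rounding up)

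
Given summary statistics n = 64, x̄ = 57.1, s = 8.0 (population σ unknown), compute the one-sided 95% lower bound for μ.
μ ≥ 55.43

Lower bound (one-sided):
t* = 1.669 (one-sided for 95%)
Lower bound = x̄ - t* · s/√n = 57.1 - 1.669 · 8.0/√64 = 55.43

We are 95% confident that μ ≥ 55.43.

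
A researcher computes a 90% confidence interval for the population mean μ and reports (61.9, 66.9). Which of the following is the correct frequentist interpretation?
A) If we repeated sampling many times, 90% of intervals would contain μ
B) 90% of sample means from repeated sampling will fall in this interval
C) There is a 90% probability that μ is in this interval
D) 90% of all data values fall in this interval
A

A) Correct — this is the frequentist long-run coverage interpretation.
B) Wrong — coverage applies to intervals containing μ, not to future x̄ values.
C) Wrong — μ is fixed; the randomness lives in the interval, not in μ.
D) Wrong — a CI is about the parameter μ, not individual data values.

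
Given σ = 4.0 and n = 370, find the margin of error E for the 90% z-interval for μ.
Margin of error = 0.34

Margin of error = z* · σ/√n
= 1.645 · 4.0/√370
= 1.645 · 4.0/19.2354
= 0.34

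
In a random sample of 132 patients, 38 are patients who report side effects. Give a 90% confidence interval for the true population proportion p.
(0.223, 0.353)

Proportion CI:
p̂ = 38/132 = 0.28788
SE = √(p̂(1-p̂)/n) = √(0.28788 · 0.71212 / 132) = 0.03941

z* = 1.645
Margin = z* · SE = 1.645 · 0.03941 = 0.0648

CI: 0.28788 ± 0.0648 = (0.223, 0.353)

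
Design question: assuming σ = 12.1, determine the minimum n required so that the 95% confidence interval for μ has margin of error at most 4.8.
n ≥ 25

For margin E ≤ 4.8:
n ≥ (z* · σ / E)²
n ≥ (1.960 · 12.1 / 4.8)²
n ≥ 24.41

Minimum n = 25 (rounding up)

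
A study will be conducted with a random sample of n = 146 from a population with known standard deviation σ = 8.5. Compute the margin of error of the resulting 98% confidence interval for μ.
Margin of error = 1.64

Margin of error = z* · σ/√n
= 2.326 · 8.5/√146
= 2.326 · 8.5/12.0830
= 1.64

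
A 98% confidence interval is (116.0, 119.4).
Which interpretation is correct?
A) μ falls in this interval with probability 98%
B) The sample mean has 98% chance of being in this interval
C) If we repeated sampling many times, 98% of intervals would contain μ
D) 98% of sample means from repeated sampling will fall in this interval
C

A) Wrong — μ is fixed; the randomness lives in the interval, not in μ.
B) Wrong — x̄ is observed and sits in the interval by construction.
C) Correct — this is the frequentist long-run coverage interpretation.
D) Wrong — coverage applies to intervals containing μ, not to future x̄ values.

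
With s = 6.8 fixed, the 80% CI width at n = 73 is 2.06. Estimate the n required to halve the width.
n ≈ 292

CI width ∝ 1/√n
To reduce width by factor 2, need √n to grow by 2 → need 2² = 4 times as many samples.

Current: n = 73, width = 2.06
New: n = 292, width ≈ 1.02

Width reduced by factor of 2.06/1.02 = 2.02.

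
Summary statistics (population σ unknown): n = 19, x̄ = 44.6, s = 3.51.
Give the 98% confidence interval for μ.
(42.55, 46.65)

t-interval (σ unknown):
df = n - 1 = 18
t* = 2.552 for 98% confidence

Margin of error = t* · s/√n = 2.552 · 3.51/√19 = 2.05

CI: (42.55, 46.65)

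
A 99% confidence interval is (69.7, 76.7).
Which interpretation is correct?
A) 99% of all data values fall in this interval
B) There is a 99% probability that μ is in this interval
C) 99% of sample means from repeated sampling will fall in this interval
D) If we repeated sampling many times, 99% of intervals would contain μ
D

A) Wrong — a CI is about the parameter μ, not individual data values.
B) Wrong — μ is fixed; the randomness lives in the interval, not in μ.
C) Wrong — coverage applies to intervals containing μ, not to future x̄ values.
D) Correct — this is the frequentist long-run coverage interpretation.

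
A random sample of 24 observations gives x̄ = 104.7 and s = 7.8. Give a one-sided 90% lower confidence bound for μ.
μ ≥ 102.60

Lower bound (one-sided):
t* = 1.319 (one-sided for 90%)
Lower bound = x̄ - t* · s/√n = 104.7 - 1.319 · 7.8/√24 = 102.60

We are 90% confident that μ ≥ 102.60.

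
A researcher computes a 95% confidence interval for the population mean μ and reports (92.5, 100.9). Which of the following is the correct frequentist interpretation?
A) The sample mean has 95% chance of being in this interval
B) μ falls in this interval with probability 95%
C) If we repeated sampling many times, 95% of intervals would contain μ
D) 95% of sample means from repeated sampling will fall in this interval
C

A) Wrong — x̄ is observed and sits in the interval by construction.
B) Wrong — μ is fixed; the randomness lives in the interval, not in μ.
C) Correct — this is the frequentist long-run coverage interpretation.
D) Wrong — coverage applies to intervals containing μ, not to future x̄ values.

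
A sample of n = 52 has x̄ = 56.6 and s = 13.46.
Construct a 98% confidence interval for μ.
(52.12, 61.08)

t-interval (σ unknown):
df = n - 1 = 51
t* = 2.402 for 98% confidence

Margin of error = t* · s/√n = 2.402 · 13.46/√52 = 4.48

CI: (52.12, 61.08)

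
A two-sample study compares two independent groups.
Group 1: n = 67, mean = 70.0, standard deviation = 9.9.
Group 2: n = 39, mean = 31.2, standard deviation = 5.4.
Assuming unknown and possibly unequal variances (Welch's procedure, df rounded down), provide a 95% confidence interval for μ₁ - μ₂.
(35.85, 41.75)

Difference: x̄₁ - x̄₂ = 38.80
SE = √(s₁²/n₁ + s₂²/n₂) = √(9.9²/67 + 5.4²/39) = 1.4868
df = 103.67 → 103 (Welch–Satterthwaite, rounded down)
t* = 1.983

CI: 38.80 ± 1.983 · 1.4868 = 38.80 ± 2.95 = (35.85, 41.75)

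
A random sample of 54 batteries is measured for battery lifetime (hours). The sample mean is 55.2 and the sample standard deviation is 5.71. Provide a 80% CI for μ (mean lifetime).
(54.19, 56.21)

t-interval (σ unknown):
df = n - 1 = 53
t* = 1.298 for 80% confidence

Margin of error = t* · s/√n = 1.298 · 5.71/√54 = 1.01

CI: (54.19, 56.21)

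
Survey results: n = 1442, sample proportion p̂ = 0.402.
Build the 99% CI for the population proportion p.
(0.369, 0.435)

Proportion CI:
SE = √(p̂(1-p̂)/n) = √(0.402 · 0.598 / 1442) = 0.01291

z* = 2.576
Margin = z* · SE = 2.576 · 0.01291 = 0.0333

CI: 0.402 ± 0.0333 = (0.369, 0.435)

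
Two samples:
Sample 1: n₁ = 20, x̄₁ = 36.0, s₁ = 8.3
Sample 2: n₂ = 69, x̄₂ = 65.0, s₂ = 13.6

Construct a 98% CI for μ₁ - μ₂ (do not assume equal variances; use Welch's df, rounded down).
(-34.94, -23.06)

Difference: x̄₁ - x̄₂ = -29.00
SE = √(s₁²/n₁ + s₂²/n₂) = √(8.3²/20 + 13.6²/69) = 2.4749
df = 51.38 → 51 (Welch–Satterthwaite, rounded down)
t* = 2.402

CI: -29.00 ± 2.402 · 2.4749 = -29.00 ± 5.94 = (-34.94, -23.06)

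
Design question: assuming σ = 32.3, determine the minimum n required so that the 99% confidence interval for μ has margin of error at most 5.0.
n ≥ 277

For margin E ≤ 5.0:
n ≥ (z* · σ / E)²
n ≥ (2.576 · 32.3 / 5.0)²
n ≥ 276.92

Minimum n = 277 (rounding up)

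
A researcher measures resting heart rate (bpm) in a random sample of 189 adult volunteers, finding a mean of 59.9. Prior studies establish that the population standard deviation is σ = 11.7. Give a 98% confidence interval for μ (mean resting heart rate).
(57.92, 61.88)

z-interval (σ known):
z* = 2.326 for 98% confidence

Margin of error = z* · σ/√n = 2.326 · 11.7/√189 = 1.98

CI: (59.9 - 1.98, 59.9 + 1.98) = (57.92, 61.88)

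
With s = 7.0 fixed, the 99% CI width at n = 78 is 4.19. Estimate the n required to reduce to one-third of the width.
n ≈ 702

CI width ∝ 1/√n
To reduce width by factor 3, need √n to grow by 3 → need 3² = 9 times as many samples.

Current: n = 78, width = 4.19
New: n = 702, width ≈ 1.36

Width reduced by factor of 4.19/1.36 = 3.08.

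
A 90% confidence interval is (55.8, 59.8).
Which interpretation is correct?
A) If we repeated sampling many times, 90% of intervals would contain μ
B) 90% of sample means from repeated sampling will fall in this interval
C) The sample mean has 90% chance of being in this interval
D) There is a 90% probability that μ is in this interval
A

A) Correct — this is the frequentist long-run coverage interpretation.
B) Wrong — coverage applies to intervals containing μ, not to future x̄ values.
C) Wrong — x̄ is observed and sits in the interval by construction.
D) Wrong — μ is fixed; the randomness lives in the interval, not in μ.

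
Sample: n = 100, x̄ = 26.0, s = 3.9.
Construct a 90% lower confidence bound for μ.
μ ≥ 25.50

Lower bound (one-sided):
t* = 1.290 (one-sided for 90%)
Lower bound = x̄ - t* · s/√n = 26.0 - 1.290 · 3.9/√100 = 25.50

We are 90% confident that μ ≥ 25.50.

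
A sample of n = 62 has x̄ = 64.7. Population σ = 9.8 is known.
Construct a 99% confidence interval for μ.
(61.49, 67.91)

z-interval (σ known):
z* = 2.576 for 99% confidence

Margin of error = z* · σ/√n = 2.576 · 9.8/√62 = 3.21

CI: (64.7 - 3.21, 64.7 + 3.21) = (61.49, 67.91)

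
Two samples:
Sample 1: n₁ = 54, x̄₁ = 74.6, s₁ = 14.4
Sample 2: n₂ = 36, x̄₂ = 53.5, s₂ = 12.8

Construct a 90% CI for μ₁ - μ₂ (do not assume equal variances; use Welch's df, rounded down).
(16.28, 25.92)

Difference: x̄₁ - x̄₂ = 21.10
SE = √(s₁²/n₁ + s₂²/n₂) = √(14.4²/54 + 12.8²/36) = 2.8967
df = 80.93 → 80 (Welch–Satterthwaite, rounded down)
t* = 1.664

CI: 21.10 ± 1.664 · 2.8967 = 21.10 ± 4.82 = (16.28, 25.92)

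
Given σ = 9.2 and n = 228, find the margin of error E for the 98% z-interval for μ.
Margin of error = 1.42

Margin of error = z* · σ/√n
= 2.326 · 9.2/√228
= 2.326 · 9.2/15.0997
= 1.42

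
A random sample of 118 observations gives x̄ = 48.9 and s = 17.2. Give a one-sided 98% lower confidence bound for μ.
μ ≥ 45.61

Lower bound (one-sided):
t* = 2.077 (one-sided for 98%)
Lower bound = x̄ - t* · s/√n = 48.9 - 2.077 · 17.2/√118 = 45.61

We are 98% confident that μ ≥ 45.61.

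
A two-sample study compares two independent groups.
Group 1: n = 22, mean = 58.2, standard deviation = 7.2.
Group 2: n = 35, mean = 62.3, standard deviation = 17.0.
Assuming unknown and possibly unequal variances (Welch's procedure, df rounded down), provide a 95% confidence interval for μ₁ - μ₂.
(-10.65, 2.45)

Difference: x̄₁ - x̄₂ = -4.10
SE = √(s₁²/n₁ + s₂²/n₂) = √(7.2²/22 + 17.0²/35) = 3.2578
df = 49.63 → 49 (Welch–Satterthwaite, rounded down)
t* = 2.010

CI: -4.10 ± 2.010 · 3.2578 = -4.10 ± 6.55 = (-10.65, 2.45)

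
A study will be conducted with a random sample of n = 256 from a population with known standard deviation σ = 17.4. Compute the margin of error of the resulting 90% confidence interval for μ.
Margin of error = 1.79

Margin of error = z* · σ/√n
= 1.645 · 17.4/√256
= 1.645 · 17.4/16.0000
= 1.79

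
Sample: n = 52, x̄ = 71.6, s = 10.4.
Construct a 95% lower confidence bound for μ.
μ ≥ 69.18

Lower bound (one-sided):
t* = 1.675 (one-sided for 95%)
Lower bound = x̄ - t* · s/√n = 71.6 - 1.675 · 10.4/√52 = 69.18

We are 95% confident that μ ≥ 69.18.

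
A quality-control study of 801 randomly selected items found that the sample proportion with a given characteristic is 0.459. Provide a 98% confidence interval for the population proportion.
(0.418, 0.500)

Proportion CI:
SE = √(p̂(1-p̂)/n) = √(0.459 · 0.541 / 801) = 0.01761

z* = 2.326
Margin = z* · SE = 2.326 · 0.01761 = 0.0410

CI: 0.459 ± 0.0410 = (0.418, 0.500)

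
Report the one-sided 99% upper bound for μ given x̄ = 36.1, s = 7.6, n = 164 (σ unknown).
μ ≤ 37.49

Upper bound (one-sided):
t* = 2.349 (one-sided for 99%)
Upper bound = x̄ + t* · s/√n = 36.1 + 2.349 · 7.6/√164 = 37.49

We are 99% confident that μ ≤ 37.49.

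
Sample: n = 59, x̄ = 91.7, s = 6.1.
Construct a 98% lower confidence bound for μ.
μ ≥ 90.03

Lower bound (one-sided):
t* = 2.101 (one-sided for 98%)
Lower bound = x̄ - t* · s/√n = 91.7 - 2.101 · 6.1/√59 = 90.03

We are 98% confident that μ ≥ 90.03.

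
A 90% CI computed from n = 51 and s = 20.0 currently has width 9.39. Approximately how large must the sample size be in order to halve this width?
n ≈ 204

CI width ∝ 1/√n
To reduce width by factor 2, need √n to grow by 2 → need 2² = 4 times as many samples.

Current: n = 51, width = 9.39
New: n = 204, width ≈ 4.63

Width reduced by factor of 9.39/4.63 = 2.03.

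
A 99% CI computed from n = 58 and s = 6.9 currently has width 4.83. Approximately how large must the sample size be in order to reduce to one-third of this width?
n ≈ 522

CI width ∝ 1/√n
To reduce width by factor 3, need √n to grow by 3 → need 3² = 9 times as many samples.

Current: n = 58, width = 4.83
New: n = 522, width ≈ 1.56

Width reduced by factor of 4.83/1.56 = 3.10.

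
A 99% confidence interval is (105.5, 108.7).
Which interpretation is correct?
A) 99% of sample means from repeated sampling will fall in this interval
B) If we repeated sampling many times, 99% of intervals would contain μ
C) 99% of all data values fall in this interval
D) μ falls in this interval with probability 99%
B

A) Wrong — coverage applies to intervals containing μ, not to future x̄ values.
B) Correct — this is the frequentist long-run coverage interpretation.
C) Wrong — a CI is about the parameter μ, not individual data values.
D) Wrong — μ is fixed; the randomness lives in the interval, not in μ.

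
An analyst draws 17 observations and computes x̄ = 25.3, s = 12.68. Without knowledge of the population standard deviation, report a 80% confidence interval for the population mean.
(21.19, 29.41)

t-interval (σ unknown):
df = n - 1 = 16
t* = 1.337 for 80% confidence

Margin of error = t* · s/√n = 1.337 · 12.68/√17 = 4.11

CI: (21.19, 29.41)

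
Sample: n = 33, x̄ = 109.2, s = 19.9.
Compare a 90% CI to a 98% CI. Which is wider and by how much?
98% CI is wider by 5.23

df = 32
90% CI: t* = 1.694, (103.33, 115.07), width = 2 · t* · s/√n = 11.74
98% CI: t* = 2.449, (100.72, 117.68), width = 2 · t* · s/√n = 16.97

The 98% CI is wider by 16.97 - 11.74 = 5.23.
Higher confidence requires a wider interval.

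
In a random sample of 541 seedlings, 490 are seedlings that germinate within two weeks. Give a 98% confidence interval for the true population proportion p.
(0.877, 0.935)

Proportion CI:
p̂ = 490/541 = 0.90573
SE = √(p̂(1-p̂)/n) = √(0.90573 · 0.09427 / 541) = 0.01256

z* = 2.326
Margin = z* · SE = 2.326 · 0.01256 = 0.0292

CI: 0.90573 ± 0.0292 = (0.877, 0.935)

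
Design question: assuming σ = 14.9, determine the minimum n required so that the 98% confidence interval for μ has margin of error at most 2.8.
n ≥ 154

For margin E ≤ 2.8:
n ≥ (z* · σ / E)²
n ≥ (2.326 · 14.9 / 2.8)²
n ≥ 153.21

Minimum n = 154 (rounding up)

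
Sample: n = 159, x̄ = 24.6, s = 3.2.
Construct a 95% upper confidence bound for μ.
μ ≤ 25.02

Upper bound (one-sided):
t* = 1.655 (one-sided for 95%)
Upper bound = x̄ + t* · s/√n = 24.6 + 1.655 · 3.2/√159 = 25.02

We are 95% confident that μ ≤ 25.02.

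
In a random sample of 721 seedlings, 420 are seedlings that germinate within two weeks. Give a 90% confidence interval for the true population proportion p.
(0.552, 0.613)

Proportion CI:
p̂ = 420/721 = 0.58252
SE = √(p̂(1-p̂)/n) = √(0.58252 · 0.41748 / 721) = 0.01837

z* = 1.645
Margin = z* · SE = 1.645 · 0.01837 = 0.0302

CI: 0.58252 ± 0.0302 = (0.552, 0.613)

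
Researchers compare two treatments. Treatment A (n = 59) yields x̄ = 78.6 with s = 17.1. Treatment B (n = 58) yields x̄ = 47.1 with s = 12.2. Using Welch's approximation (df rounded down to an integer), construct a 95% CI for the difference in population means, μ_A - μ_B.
(26.06, 36.94)

Difference: x̄₁ - x̄₂ = 31.50
SE = √(s₁²/n₁ + s₂²/n₂) = √(17.1²/59 + 12.2²/58) = 2.7427
df = 104.98 → 104 (Welch–Satterthwaite, rounded down)
t* = 1.983

CI: 31.50 ± 1.983 · 2.7427 = 31.50 ± 5.44 = (26.06, 36.94)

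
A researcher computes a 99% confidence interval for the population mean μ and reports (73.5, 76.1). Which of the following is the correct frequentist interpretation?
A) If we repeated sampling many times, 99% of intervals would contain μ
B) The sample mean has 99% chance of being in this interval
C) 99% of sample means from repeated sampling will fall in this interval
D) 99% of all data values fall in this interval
A

A) Correct — this is the frequentist long-run coverage interpretation.
B) Wrong — x̄ is observed and sits in the interval by construction.
C) Wrong — coverage applies to intervals containing μ, not to future x̄ values.
D) Wrong — a CI is about the parameter μ, not individual data values.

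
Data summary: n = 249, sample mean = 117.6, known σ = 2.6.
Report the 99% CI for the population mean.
(117.18, 118.02)

z-interval (σ known):
z* = 2.576 for 99% confidence

Margin of error = z* · σ/√n = 2.576 · 2.6/√249 = 0.42

CI: (117.6 - 0.42, 117.6 + 0.42) = (117.18, 118.02)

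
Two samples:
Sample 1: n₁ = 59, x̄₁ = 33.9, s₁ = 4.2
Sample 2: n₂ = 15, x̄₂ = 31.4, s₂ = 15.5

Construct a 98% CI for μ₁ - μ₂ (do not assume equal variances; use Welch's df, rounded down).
(-8.10, 13.10)

Difference: x̄₁ - x̄₂ = 2.50
SE = √(s₁²/n₁ + s₂²/n₂) = √(4.2²/59 + 15.5²/15) = 4.0393
df = 14.53 → 14 (Welch–Satterthwaite, rounded down)
t* = 2.624

CI: 2.50 ± 2.624 · 4.0393 = 2.50 ± 10.60 = (-8.10, 13.10)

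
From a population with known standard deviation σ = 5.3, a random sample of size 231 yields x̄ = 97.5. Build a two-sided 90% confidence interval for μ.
(96.93, 98.07)

z-interval (σ known):
z* = 1.645 for 90% confidence

Margin of error = z* · σ/√n = 1.645 · 5.3/√231 = 0.57

CI: (97.5 - 0.57, 97.5 + 0.57) = (96.93, 98.07)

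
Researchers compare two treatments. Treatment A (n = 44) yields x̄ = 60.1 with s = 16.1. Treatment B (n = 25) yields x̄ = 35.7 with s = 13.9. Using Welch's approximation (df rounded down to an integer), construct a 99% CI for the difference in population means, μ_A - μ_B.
(14.56, 34.24)

Difference: x̄₁ - x̄₂ = 24.40
SE = √(s₁²/n₁ + s₂²/n₂) = √(16.1²/44 + 13.9²/25) = 3.6905
df = 56.28 → 56 (Welch–Satterthwaite, rounded down)
t* = 2.667

CI: 24.40 ± 2.667 · 3.6905 = 24.40 ± 9.84 = (14.56, 34.24)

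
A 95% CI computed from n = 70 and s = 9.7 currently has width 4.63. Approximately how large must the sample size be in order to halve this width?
n ≈ 280

CI width ∝ 1/√n
To reduce width by factor 2, need √n to grow by 2 → need 2² = 4 times as many samples.

Current: n = 70, width = 4.63
New: n = 280, width ≈ 2.28

Width reduced by factor of 4.63/2.28 = 2.03.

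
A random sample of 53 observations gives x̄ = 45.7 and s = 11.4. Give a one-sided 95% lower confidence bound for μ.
μ ≥ 43.08

Lower bound (one-sided):
t* = 1.675 (one-sided for 95%)
Lower bound = x̄ - t* · s/√n = 45.7 - 1.675 · 11.4/√53 = 43.08

We are 95% confident that μ ≥ 43.08.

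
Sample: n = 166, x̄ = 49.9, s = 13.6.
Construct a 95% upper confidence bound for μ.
μ ≤ 51.65

Upper bound (one-sided):
t* = 1.654 (one-sided for 95%)
Upper bound = x̄ + t* · s/√n = 49.9 + 1.654 · 13.6/√166 = 51.65

We are 95% confident that μ ≤ 51.65.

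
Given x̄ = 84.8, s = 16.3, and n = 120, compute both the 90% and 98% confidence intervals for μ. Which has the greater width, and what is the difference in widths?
98% CI is wider by 2.09

df = 119
90% CI: t* = 1.658, (82.33, 87.27), width = 2 · t* · s/√n = 4.93
98% CI: t* = 2.358, (81.29, 88.31), width = 2 · t* · s/√n = 7.02

The 98% CI is wider by 7.02 - 4.93 = 2.09.
Higher confidence requires a wider interval.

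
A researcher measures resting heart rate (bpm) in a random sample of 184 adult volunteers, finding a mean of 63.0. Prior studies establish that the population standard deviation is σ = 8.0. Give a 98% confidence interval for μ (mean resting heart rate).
(61.63, 64.37)

z-interval (σ known):
z* = 2.326 for 98% confidence

Margin of error = z* · σ/√n = 2.326 · 8.0/√184 = 1.37

CI: (63.0 - 1.37, 63.0 + 1.37) = (61.63, 64.37)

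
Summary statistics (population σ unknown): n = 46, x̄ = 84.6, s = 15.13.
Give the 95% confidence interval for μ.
(80.11, 89.09)

t-interval (σ unknown):
df = n - 1 = 45
t* = 2.014 for 95% confidence

Margin of error = t* · s/√n = 2.014 · 15.13/√46 = 4.49

CI: (80.11, 89.09)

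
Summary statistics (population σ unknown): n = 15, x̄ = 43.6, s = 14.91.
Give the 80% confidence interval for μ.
(38.42, 48.78)

t-interval (σ unknown):
df = n - 1 = 14
t* = 1.345 for 80% confidence

Margin of error = t* · s/√n = 1.345 · 14.91/√15 = 5.18

CI: (38.42, 48.78)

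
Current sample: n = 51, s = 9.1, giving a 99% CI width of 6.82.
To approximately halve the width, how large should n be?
n ≈ 204

CI width ∝ 1/√n
To reduce width by factor 2, need √n to grow by 2 → need 2² = 4 times as many samples.

Current: n = 51, width = 6.82
New: n = 204, width ≈ 3.31

Width reduced by factor of 6.82/3.31 = 2.06.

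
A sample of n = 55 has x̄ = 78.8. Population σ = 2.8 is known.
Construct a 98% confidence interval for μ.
(77.92, 79.68)

z-interval (σ known):
z* = 2.326 for 98% confidence

Margin of error = z* · σ/√n = 2.326 · 2.8/√55 = 0.88

CI: (78.8 - 0.88, 78.8 + 0.88) = (77.92, 79.68)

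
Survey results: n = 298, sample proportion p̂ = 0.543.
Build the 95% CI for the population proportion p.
(0.486, 0.600)

Proportion CI:
SE = √(p̂(1-p̂)/n) = √(0.543 · 0.457 / 298) = 0.02886

z* = 1.960
Margin = z* · SE = 1.960 · 0.02886 = 0.0566

CI: 0.543 ± 0.0566 = (0.486, 0.600)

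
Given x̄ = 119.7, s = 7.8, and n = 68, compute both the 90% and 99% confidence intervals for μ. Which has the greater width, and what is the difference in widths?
99% CI is wider by 1.86

df = 67
90% CI: t* = 1.668, (118.12, 121.28), width = 2 · t* · s/√n = 3.16
99% CI: t* = 2.651, (117.19, 122.21), width = 2 · t* · s/√n = 5.02

The 99% CI is wider by 5.02 - 3.16 = 1.86.
Higher confidence requires a wider interval.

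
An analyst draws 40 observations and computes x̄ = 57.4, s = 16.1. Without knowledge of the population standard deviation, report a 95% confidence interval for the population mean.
(52.25, 62.55)

t-interval (σ unknown):
df = n - 1 = 39
t* = 2.023 for 95% confidence

Margin of error = t* · s/√n = 2.023 · 16.1/√40 = 5.15

CI: (52.25, 62.55)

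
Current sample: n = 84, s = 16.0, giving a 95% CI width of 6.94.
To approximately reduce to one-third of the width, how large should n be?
n ≈ 756

CI width ∝ 1/√n
To reduce width by factor 3, need √n to grow by 3 → need 3² = 9 times as many samples.

Current: n = 84, width = 6.94
New: n = 756, width ≈ 2.28

Width reduced by factor of 6.94/2.28 = 3.04.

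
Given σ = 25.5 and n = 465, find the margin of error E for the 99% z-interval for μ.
Margin of error = 3.05

Margin of error = z* · σ/√n
= 2.576 · 25.5/√465
= 2.576 · 25.5/21.5639
= 3.05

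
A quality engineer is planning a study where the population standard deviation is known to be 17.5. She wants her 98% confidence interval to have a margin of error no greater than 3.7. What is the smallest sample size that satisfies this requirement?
n ≥ 122

For margin E ≤ 3.7:
n ≥ (z* · σ / E)²
n ≥ (2.326 · 17.5 / 3.7)²
n ≥ 121.03

Minimum n = 122 (rounding up)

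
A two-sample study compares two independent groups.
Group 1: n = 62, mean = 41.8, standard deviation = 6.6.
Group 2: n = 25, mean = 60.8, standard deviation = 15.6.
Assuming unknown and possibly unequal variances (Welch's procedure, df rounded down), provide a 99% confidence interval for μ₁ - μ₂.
(-27.95, -10.05)

Difference: x̄₁ - x̄₂ = -19.00
SE = √(s₁²/n₁ + s₂²/n₂) = √(6.6²/62 + 15.6²/25) = 3.2306
df = 27.53 → 27 (Welch–Satterthwaite, rounded down)
t* = 2.771

CI: -19.00 ± 2.771 · 3.2306 = -19.00 ± 8.95 = (-27.95, -10.05)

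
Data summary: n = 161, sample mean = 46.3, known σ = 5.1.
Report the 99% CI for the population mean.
(45.26, 47.34)

z-interval (σ known):
z* = 2.576 for 99% confidence

Margin of error = z* · σ/√n = 2.576 · 5.1/√161 = 1.04

CI: (46.3 - 1.04, 46.3 + 1.04) = (45.26, 47.34)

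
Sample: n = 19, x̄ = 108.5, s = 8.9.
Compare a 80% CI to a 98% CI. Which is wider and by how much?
98% CI is wider by 4.99

df = 18
80% CI: t* = 1.330, (105.78, 111.22), width = 2 · t* · s/√n = 5.43
98% CI: t* = 2.552, (103.29, 113.71), width = 2 · t* · s/√n = 10.42

The 98% CI is wider by 10.42 - 5.43 = 4.99.
Higher confidence requires a wider interval.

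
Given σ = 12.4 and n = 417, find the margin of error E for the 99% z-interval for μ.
Margin of error = 1.56

Margin of error = z* · σ/√n
= 2.576 · 12.4/√417
= 2.576 · 12.4/20.4206
= 1.56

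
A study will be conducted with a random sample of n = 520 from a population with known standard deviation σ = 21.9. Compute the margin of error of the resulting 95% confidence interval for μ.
Margin of error = 1.88

Margin of error = z* · σ/√n
= 1.960 · 21.9/√520
= 1.960 · 21.9/22.8035
= 1.88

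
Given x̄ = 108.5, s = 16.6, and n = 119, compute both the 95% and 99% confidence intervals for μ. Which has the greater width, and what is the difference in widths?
99% CI is wider by 1.94

df = 118
95% CI: t* = 1.980, (105.49, 111.51), width = 2 · t* · s/√n = 6.03
99% CI: t* = 2.618, (104.52, 112.48), width = 2 · t* · s/√n = 7.97

The 99% CI is wider by 7.97 - 6.03 = 1.94.
Higher confidence requires a wider interval.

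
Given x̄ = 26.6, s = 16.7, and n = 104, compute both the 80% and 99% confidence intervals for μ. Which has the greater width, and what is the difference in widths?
99% CI is wider by 4.37

df = 103
80% CI: t* = 1.290, (24.49, 28.71), width = 2 · t* · s/√n = 4.22
99% CI: t* = 2.624, (22.30, 30.90), width = 2 · t* · s/√n = 8.59

The 99% CI is wider by 8.59 - 4.22 = 4.37.
Higher confidence requires a wider interval.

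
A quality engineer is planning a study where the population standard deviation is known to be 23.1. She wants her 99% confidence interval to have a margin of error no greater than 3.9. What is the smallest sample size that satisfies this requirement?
n ≥ 233

For margin E ≤ 3.9:
n ≥ (z* · σ / E)²
n ≥ (2.576 · 23.1 / 3.9)²
n ≥ 232.80

Minimum n = 233 (rounding up)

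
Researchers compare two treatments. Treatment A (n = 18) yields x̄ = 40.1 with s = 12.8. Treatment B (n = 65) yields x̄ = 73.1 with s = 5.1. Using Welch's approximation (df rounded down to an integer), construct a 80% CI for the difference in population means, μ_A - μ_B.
(-37.10, -28.90)

Difference: x̄₁ - x̄₂ = -33.00
SE = √(s₁²/n₁ + s₂²/n₂) = √(12.8²/18 + 5.1²/65) = 3.0826
df = 18.52 → 18 (Welch–Satterthwaite, rounded down)
t* = 1.330

CI: -33.00 ± 1.330 · 3.0826 = -33.00 ± 4.10 = (-37.10, -28.90)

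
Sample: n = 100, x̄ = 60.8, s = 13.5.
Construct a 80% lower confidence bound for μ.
μ ≥ 59.66

Lower bound (one-sided):
t* = 0.845 (one-sided for 80%)
Lower bound = x̄ - t* · s/√n = 60.8 - 0.845 · 13.5/√100 = 59.66

We are 80% confident that μ ≥ 59.66.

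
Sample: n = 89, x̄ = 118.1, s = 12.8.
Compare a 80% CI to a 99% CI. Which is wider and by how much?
99% CI is wider by 3.64

df = 88
80% CI: t* = 1.291, (116.35, 119.85), width = 2 · t* · s/√n = 3.50
99% CI: t* = 2.633, (114.53, 121.67), width = 2 · t* · s/√n = 7.14

The 99% CI is wider by 7.14 - 3.50 = 3.64.
Higher confidence requires a wider interval.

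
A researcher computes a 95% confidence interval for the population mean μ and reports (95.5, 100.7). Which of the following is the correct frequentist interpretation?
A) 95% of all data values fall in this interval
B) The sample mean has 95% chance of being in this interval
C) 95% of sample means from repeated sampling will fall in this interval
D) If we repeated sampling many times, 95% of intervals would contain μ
D

A) Wrong — a CI is about the parameter μ, not individual data values.
B) Wrong — x̄ is observed and sits in the interval by construction.
C) Wrong — coverage applies to intervals containing μ, not to future x̄ values.
D) Correct — this is the frequentist long-run coverage interpretation.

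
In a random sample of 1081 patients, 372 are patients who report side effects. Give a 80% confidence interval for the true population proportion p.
(0.326, 0.363)

Proportion CI:
p̂ = 372/1081 = 0.34413
SE = √(p̂(1-p̂)/n) = √(0.34413 · 0.65587 / 1081) = 0.01445

z* = 1.282
Margin = z* · SE = 1.282 · 0.01445 = 0.0185

CI: 0.34413 ± 0.0185 = (0.326, 0.363)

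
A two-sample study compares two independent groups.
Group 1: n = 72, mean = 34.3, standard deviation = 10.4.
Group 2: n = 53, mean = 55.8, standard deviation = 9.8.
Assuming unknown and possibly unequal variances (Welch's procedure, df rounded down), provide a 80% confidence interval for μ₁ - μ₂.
(-23.85, -19.15)

Difference: x̄₁ - x̄₂ = -21.50
SE = √(s₁²/n₁ + s₂²/n₂) = √(10.4²/72 + 9.8²/53) = 1.8205
df = 115.71 → 115 (Welch–Satterthwaite, rounded down)
t* = 1.289

CI: -21.50 ± 1.289 · 1.8205 = -21.50 ± 2.35 = (-23.85, -19.15)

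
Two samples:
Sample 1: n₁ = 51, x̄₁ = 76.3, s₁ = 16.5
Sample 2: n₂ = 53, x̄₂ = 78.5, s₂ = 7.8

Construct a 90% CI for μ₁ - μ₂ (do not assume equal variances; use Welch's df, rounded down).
(-6.45, 2.05)

Difference: x̄₁ - x̄₂ = -2.20
SE = √(s₁²/n₁ + s₂²/n₂) = √(16.5²/51 + 7.8²/53) = 2.5468
df = 70.67 → 70 (Welch–Satterthwaite, rounded down)
t* = 1.667

CI: -2.20 ± 1.667 · 2.5468 = -2.20 ± 4.25 = (-6.45, 2.05)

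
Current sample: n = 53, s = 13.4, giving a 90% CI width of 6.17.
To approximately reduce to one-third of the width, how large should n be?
n ≈ 477

CI width ∝ 1/√n
To reduce width by factor 3, need √n to grow by 3 → need 3² = 9 times as many samples.

Current: n = 53, width = 6.17
New: n = 477, width ≈ 2.02

Width reduced by factor of 6.17/2.02 = 3.05.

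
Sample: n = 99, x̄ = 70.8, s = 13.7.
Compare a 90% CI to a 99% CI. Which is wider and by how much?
99% CI is wider by 2.66

df = 98
90% CI: t* = 1.661, (68.51, 73.09), width = 2 · t* · s/√n = 4.57
99% CI: t* = 2.627, (67.18, 74.42), width = 2 · t* · s/√n = 7.23

The 99% CI is wider by 7.23 - 4.57 = 2.66.
Higher confidence requires a wider interval.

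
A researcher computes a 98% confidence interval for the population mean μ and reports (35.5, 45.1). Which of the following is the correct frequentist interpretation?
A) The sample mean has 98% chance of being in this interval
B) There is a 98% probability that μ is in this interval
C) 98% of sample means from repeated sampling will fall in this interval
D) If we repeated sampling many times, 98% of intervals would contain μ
D

A) Wrong — x̄ is observed and sits in the interval by construction.
B) Wrong — μ is fixed; the randomness lives in the interval, not in μ.
C) Wrong — coverage applies to intervals containing μ, not to future x̄ values.
D) Correct — this is the frequentist long-run coverage interpretation.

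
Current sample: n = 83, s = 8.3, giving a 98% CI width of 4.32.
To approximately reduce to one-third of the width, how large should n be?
n ≈ 747

CI width ∝ 1/√n
To reduce width by factor 3, need √n to grow by 3 → need 3² = 9 times as many samples.

Current: n = 83, width = 4.32
New: n = 747, width ≈ 1.42

Width reduced by factor of 4.32/1.42 = 3.04.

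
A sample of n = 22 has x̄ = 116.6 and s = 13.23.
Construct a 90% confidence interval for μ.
(111.75, 121.45)

t-interval (σ unknown):
df = n - 1 = 21
t* = 1.721 for 90% confidence

Margin of error = t* · s/√n = 1.721 · 13.23/√22 = 4.85

CI: (111.75, 121.45)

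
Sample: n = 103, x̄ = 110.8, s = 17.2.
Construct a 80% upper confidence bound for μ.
μ ≤ 112.23

Upper bound (one-sided):
t* = 0.845 (one-sided for 80%)
Upper bound = x̄ + t* · s/√n = 110.8 + 0.845 · 17.2/√103 = 112.23

We are 80% confident that μ ≤ 112.23.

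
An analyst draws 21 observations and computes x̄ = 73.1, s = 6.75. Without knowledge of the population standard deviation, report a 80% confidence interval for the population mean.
(71.15, 75.05)

t-interval (σ unknown):
df = n - 1 = 20
t* = 1.325 for 80% confidence

Margin of error = t* · s/√n = 1.325 · 6.75/√21 = 1.95

CI: (71.15, 75.05)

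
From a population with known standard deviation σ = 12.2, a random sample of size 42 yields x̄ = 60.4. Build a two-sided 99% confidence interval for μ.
(55.55, 65.25)

z-interval (σ known):
z* = 2.576 for 99% confidence

Margin of error = z* · σ/√n = 2.576 · 12.2/√42 = 4.85

CI: (60.4 - 4.85, 60.4 + 4.85) = (55.55, 65.25)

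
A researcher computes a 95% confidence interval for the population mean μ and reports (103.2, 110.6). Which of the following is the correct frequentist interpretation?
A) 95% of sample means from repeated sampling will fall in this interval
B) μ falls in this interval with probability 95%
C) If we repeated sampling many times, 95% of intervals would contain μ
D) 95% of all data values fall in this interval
C

A) Wrong — coverage applies to intervals containing μ, not to future x̄ values.
B) Wrong — μ is fixed; the randomness lives in the interval, not in μ.
C) Correct — this is the frequentist long-run coverage interpretation.
D) Wrong — a CI is about the parameter μ, not individual data values.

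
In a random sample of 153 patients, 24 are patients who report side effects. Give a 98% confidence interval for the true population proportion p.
(0.088, 0.225)

Proportion CI:
p̂ = 24/153 = 0.15686
SE = √(p̂(1-p̂)/n) = √(0.15686 · 0.84314 / 153) = 0.02940

z* = 2.326
Margin = z* · SE = 2.326 · 0.02940 = 0.0684

CI: 0.15686 ± 0.0684 = (0.088, 0.225)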